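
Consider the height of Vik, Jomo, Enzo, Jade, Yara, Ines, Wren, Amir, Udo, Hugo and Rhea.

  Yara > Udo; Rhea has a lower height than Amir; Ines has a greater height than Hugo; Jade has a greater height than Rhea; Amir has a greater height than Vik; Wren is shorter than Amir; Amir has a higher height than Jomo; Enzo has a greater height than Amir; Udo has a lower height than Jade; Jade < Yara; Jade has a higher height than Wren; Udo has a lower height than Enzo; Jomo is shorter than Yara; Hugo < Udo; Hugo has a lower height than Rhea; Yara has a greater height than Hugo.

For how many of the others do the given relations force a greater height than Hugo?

7

Directly above Hugo: Udo, Rhea, Yara, Ines.
One step further: Amir, Jade, Enzo (7 so far).
No other element is forced above Hugo by the given relations, so the count is 7.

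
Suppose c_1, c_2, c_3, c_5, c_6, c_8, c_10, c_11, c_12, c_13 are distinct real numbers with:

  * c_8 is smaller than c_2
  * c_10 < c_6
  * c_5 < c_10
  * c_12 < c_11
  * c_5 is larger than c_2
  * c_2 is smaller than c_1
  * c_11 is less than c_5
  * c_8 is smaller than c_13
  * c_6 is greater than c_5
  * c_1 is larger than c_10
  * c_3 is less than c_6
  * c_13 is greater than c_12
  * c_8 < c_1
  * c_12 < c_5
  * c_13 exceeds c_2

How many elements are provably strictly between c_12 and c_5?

1

The relations place c_12 below c_5. An element lies strictly between them when it is forced above c_12 and also forced below c_5.
Above c_12: {c_11, c_13, c_10, c_6, c_1}. Below c_5: {c_8, c_11, c_2}.
Intersection: {c_11} — 1.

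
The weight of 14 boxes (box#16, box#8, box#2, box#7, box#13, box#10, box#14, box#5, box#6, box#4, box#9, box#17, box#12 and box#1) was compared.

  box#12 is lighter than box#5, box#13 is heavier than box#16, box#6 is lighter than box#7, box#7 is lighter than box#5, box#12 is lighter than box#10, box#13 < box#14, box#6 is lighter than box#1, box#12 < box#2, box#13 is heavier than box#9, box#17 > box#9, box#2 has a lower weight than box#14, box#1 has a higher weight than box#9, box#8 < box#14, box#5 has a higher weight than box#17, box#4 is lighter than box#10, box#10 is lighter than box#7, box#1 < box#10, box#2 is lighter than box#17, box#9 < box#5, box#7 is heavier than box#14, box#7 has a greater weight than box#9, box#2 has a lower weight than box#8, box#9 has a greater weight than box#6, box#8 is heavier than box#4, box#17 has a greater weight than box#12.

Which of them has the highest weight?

box#5

box#6 is not greatest since box#6 < box#1; box#9 is not greatest since box#9 < box#7; box#12 is not greatest since box#12 < box#17; box#16 is not greatest since box#16 < box#13; box#4 is not greatest since box#4 < box#8; box#1 is not greatest since box#1 < box#10; box#10 is not greatest since box#10 < box#7; box#2 is not greatest since box#2 < box#14; box#13 is not greatest since box#13 < box#14; box#8 is not greatest since box#8 < box#14; box#14 is not greatest since box#14 < box#7; box#17 is not greatest since box#17 < box#5; box#7 is not greatest since box#7 < box#5.
Only box#5 has nothing above it, so box#5 is the highest weight.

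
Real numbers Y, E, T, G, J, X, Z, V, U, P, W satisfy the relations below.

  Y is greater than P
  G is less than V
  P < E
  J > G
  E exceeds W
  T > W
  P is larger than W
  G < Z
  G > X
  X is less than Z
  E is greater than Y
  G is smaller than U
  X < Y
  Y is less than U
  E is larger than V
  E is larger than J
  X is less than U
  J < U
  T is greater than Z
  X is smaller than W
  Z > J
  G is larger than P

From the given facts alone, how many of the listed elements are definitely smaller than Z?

5

Directly below Z: X, G, J.
One step further: P (4 so far).
One step further: W (5 so far).
Nothing else is reachable below Z; 5 in all.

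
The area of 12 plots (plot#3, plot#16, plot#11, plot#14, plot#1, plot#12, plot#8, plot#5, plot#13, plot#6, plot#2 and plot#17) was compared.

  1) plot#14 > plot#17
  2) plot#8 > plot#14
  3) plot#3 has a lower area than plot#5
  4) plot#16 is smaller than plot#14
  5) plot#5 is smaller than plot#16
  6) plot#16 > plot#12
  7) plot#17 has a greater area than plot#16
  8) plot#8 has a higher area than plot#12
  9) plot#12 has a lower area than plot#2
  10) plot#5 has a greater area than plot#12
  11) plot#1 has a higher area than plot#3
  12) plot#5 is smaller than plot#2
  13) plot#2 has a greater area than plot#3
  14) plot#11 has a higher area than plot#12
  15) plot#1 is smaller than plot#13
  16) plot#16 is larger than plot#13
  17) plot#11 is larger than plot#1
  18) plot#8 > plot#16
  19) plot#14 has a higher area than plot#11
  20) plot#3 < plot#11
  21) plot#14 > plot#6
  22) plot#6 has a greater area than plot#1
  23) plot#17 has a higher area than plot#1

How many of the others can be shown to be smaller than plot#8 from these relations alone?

From plot#8 the given relations immediately reach plot#12, plot#16, plot#14.
From those, plot#6, plot#13, plot#5, plot#11, plot#17 — 8 in total.
From those, plot#3, plot#1 — 10 in total.
Nothing else is reachable below plot#8; 10 in all.

10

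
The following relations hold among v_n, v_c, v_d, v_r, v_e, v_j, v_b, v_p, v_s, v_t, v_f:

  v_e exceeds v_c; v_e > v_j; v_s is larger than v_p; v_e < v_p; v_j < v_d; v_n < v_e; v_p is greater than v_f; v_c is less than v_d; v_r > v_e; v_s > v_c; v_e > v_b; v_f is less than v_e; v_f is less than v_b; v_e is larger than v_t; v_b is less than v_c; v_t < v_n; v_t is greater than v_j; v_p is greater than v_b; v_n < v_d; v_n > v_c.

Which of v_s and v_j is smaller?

Following the relations from v_j: v_j < v_t < v_n < v_e < v_p < v_s.
So v_j < v_s; v_j is the smaller of the two.

v_j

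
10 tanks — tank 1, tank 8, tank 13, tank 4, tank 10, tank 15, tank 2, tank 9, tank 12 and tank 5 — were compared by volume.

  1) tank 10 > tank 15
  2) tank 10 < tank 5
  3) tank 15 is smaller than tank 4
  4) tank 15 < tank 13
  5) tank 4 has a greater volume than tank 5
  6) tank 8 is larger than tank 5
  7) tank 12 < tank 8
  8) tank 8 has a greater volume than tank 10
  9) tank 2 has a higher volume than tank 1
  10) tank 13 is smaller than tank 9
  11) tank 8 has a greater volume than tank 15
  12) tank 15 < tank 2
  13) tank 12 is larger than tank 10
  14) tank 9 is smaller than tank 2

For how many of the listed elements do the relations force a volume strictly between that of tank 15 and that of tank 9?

1

Chaining upward from tank 15 reaches: tank 10, tank 12, tank 13, tank 5, tank 8, tank 4, tank 2.
Chaining downward from tank 9 reaches: tank 13.
Strictly between tank 15 and tank 9 are those in both lists: tank 13 — 1 element.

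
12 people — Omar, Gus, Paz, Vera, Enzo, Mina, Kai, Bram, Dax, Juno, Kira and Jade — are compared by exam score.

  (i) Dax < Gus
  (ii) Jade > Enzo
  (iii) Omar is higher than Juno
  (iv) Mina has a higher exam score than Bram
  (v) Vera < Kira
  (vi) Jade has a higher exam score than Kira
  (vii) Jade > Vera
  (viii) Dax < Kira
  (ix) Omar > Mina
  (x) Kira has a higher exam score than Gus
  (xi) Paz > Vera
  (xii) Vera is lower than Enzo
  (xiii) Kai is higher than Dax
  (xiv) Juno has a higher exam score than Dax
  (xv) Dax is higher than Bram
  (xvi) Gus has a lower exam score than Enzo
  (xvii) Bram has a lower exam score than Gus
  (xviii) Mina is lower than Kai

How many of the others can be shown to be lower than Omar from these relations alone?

From Omar the given relations immediately reach Mina, Juno.
From those, Bram, Dax — 4 in total.
No other element is forced below Omar by the given relations, so the count is 4.

4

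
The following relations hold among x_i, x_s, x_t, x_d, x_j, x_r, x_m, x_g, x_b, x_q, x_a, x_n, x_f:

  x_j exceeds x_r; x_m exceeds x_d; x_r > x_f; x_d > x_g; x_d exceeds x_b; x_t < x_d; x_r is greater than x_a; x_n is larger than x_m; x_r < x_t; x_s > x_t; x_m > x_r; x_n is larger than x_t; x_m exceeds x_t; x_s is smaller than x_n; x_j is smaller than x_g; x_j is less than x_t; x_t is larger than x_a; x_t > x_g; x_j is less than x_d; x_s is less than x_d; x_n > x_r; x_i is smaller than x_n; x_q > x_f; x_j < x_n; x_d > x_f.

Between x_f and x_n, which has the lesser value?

x_f

x_f < x_r and x_r < x_j give x_f < x_j.
Then x_j < x_g extends the chain to x_g.
With x_g < x_t: x_f < x_r < x_j < x_g < x_t.
With x_t < x_s: x_f < x_r < x_j < x_g < x_t < x_s.
With x_s < x_d: x_f < x_r < x_j < x_g < x_t < x_s < x_d.
With x_d < x_m: x_f < x_r < x_j < x_g < x_t < x_s < x_d < x_m.
Then x_m < x_n extends the chain to x_n.
So x_f < x_n; x_f is the smaller of the two.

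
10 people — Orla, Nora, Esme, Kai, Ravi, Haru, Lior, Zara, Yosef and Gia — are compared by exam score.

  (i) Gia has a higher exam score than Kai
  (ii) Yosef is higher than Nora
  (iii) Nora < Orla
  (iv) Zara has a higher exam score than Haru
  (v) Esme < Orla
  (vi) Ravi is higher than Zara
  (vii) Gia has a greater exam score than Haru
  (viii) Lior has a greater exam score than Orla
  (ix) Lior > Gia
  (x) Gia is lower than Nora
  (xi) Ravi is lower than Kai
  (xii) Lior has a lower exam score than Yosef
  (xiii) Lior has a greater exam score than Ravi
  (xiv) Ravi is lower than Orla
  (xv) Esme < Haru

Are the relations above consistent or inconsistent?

The single ordering Esme < Haru < Zara < Ravi < Kai < Gia < Nora < Orla < Lior < Yosef satisfies every listed relation, so no contradiction arises.

consistent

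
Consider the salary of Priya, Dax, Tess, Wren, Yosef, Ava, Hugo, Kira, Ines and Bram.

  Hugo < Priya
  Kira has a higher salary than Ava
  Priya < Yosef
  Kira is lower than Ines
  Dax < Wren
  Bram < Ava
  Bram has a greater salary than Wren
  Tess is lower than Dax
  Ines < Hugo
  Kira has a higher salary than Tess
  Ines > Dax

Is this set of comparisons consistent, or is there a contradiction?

The single ordering Tess < Dax < Wren < Bram < Ava < Kira < Ines < Hugo < Priya < Yosef satisfies every listed relation, so no contradiction arises.

consistent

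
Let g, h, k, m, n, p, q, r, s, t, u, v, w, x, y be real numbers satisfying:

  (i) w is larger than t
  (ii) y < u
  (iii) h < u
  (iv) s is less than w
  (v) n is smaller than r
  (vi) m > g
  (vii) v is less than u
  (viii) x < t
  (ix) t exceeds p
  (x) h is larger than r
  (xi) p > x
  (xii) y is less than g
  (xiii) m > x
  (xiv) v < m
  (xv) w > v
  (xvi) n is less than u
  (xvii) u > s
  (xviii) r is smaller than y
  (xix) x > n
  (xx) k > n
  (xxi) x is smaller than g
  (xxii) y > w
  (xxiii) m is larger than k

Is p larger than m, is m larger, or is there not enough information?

m

p < t and t < w give p < w.
Then w < y extends the chain to y.
With y < g: p < t < w < y < g.
With g < m: p < t < w < y < g < m.
So m is larger.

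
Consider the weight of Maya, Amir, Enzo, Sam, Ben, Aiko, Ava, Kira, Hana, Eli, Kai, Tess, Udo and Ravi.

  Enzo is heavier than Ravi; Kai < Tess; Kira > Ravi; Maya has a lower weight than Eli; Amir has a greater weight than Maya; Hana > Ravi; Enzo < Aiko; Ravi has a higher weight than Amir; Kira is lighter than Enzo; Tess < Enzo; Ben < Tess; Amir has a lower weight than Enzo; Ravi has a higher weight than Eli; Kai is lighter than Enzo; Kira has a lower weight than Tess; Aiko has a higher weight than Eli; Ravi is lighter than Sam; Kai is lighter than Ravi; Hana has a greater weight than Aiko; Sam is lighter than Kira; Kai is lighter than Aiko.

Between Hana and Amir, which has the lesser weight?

The relevant relations are Amir < Ravi; Ravi < Sam; Sam < Kira; Kira < Tess; Tess < Enzo; Enzo < Aiko; Aiko < Hana.
Chaining these gives Amir < Ravi < Sam < Kira < Tess < Enzo < Aiko < Hana.
So Amir < Hana; Amir is the lighter of the two.

Amir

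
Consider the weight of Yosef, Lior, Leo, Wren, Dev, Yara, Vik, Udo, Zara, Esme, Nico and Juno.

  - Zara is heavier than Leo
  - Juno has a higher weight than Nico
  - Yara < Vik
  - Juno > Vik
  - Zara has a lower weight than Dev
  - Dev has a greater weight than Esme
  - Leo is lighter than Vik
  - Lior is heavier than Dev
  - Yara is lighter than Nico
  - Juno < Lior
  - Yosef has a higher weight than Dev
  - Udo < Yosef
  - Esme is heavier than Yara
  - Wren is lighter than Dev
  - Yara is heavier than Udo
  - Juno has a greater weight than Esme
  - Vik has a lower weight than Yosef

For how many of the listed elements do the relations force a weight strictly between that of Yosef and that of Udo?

Chaining upward from Udo reaches: Yara, Vik, Esme, Nico, Dev, Juno, Lior.
Chaining downward from Yosef reaches: Leo, Zara, Yara, Wren, Vik, Esme, Dev.
Strictly between Udo and Yosef are those in both lists: Yara, Vik, Esme, Dev — 4 elements.

4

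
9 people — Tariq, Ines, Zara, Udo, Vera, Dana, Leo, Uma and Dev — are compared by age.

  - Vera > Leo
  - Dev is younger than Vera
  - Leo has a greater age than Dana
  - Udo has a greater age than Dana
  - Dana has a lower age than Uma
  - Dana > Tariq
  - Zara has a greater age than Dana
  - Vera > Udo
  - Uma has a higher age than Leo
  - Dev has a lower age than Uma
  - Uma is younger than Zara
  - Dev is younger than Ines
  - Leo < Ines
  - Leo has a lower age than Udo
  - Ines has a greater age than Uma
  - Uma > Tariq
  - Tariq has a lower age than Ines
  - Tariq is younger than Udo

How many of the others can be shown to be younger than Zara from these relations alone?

5

Directly below Zara: Dana, Uma.
One step further: Tariq, Dev, Leo (5 so far).
No other element is forced below Zara by the given relations, so the count is 5.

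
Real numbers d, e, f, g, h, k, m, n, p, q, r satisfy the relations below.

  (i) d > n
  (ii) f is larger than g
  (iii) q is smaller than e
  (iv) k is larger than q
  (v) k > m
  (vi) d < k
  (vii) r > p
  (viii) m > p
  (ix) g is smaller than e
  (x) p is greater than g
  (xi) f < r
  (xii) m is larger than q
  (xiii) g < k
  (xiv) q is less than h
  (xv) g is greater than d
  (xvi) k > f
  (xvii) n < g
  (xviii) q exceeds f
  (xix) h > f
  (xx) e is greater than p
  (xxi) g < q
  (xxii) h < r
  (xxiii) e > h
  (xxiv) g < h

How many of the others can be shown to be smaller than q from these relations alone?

4

Directly below q: g, f.
One step further: n, d (4 so far).
No other element is forced below q by the given relations, so the count is 4.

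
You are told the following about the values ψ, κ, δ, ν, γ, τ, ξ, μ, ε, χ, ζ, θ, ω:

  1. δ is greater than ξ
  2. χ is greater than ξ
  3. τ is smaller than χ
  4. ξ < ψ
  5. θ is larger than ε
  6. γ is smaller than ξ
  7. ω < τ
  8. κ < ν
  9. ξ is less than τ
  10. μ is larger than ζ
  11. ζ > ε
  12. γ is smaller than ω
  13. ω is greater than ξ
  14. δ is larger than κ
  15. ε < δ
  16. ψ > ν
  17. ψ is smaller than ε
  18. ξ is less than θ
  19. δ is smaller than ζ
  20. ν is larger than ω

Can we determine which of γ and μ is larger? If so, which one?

Following the relations from γ: γ < ω < ν < ψ < ε < δ < ζ < μ.
So μ is larger.

μ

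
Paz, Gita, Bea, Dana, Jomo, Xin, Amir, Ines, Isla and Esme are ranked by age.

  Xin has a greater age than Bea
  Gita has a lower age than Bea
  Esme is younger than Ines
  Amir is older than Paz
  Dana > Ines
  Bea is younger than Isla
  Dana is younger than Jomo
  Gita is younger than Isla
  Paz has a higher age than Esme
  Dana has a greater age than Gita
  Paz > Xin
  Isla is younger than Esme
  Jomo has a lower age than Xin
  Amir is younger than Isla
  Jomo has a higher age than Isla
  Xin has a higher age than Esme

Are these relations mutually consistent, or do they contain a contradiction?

Chaining the given relations yields Isla < Esme < Ines < Dana < Jomo < Xin < Paz < Amir, so Isla < Amir. But one relation states Amir < Isla. These cannot both hold.

inconsistent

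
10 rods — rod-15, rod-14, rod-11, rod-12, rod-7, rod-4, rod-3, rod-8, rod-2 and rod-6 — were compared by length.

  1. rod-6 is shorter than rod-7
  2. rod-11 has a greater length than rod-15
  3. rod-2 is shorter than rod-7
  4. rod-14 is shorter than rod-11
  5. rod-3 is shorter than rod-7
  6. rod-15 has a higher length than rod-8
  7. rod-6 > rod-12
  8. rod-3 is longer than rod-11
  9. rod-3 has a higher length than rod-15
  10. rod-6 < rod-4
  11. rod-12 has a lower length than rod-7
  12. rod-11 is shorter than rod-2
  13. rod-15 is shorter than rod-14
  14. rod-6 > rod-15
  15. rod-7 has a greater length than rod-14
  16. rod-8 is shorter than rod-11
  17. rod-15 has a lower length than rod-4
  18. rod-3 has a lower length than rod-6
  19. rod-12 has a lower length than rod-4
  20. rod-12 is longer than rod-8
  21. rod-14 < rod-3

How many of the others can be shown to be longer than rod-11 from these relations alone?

5

Directly above rod-11: rod-2, rod-3.
One step further: rod-6, rod-7 (4 so far).
One step further: rod-4 (5 so far).
Nothing else is reachable above rod-11; 5 in all.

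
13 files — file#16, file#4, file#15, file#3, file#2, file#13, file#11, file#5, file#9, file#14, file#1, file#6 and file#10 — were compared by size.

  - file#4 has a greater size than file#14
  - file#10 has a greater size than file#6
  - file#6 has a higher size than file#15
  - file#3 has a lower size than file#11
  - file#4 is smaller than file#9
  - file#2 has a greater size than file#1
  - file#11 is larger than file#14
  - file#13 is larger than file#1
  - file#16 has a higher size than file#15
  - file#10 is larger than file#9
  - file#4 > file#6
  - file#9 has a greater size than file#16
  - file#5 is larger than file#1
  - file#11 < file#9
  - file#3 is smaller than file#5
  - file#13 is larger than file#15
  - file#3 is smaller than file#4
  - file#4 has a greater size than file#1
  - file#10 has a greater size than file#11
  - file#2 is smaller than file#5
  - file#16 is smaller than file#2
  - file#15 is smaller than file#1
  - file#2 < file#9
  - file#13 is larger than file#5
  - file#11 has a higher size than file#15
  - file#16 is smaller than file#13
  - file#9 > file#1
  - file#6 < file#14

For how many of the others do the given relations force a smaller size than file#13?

6

The elements the relations force below file#13 are file#3, file#15, file#16, file#1, file#2, file#5 — no chain reaches any other.
That is 6.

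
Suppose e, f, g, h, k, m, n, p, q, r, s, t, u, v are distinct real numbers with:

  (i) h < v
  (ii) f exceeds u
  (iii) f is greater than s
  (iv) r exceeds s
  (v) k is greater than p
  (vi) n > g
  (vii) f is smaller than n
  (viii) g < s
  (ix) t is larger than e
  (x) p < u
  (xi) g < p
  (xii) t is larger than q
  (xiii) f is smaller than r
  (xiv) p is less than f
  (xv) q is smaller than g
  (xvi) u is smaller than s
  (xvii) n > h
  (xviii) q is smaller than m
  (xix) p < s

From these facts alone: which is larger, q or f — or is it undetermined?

f

q < g and g < p give q < p.
With p < u: q < g < p < u.
With u < s: q < g < p < u < s.
Then s < f extends the chain to f.
So f is larger.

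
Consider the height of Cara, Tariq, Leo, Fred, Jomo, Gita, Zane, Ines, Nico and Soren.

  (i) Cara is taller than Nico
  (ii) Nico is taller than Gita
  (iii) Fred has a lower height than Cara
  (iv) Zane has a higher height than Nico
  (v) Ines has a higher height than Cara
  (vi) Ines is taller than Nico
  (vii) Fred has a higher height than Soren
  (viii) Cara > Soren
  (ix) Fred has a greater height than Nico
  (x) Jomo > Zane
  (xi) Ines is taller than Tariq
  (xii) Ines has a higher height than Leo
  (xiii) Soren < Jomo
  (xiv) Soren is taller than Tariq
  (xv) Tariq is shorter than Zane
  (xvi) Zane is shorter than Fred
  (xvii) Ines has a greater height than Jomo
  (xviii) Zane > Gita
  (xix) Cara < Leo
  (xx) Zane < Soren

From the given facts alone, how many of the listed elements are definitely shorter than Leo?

Directly below Leo: Cara.
One step further: Nico, Soren, Fred (4 so far).
One step further: Gita, Tariq, Zane (7 so far).
No other element is forced below Leo by the given relations, so the count is 7.

7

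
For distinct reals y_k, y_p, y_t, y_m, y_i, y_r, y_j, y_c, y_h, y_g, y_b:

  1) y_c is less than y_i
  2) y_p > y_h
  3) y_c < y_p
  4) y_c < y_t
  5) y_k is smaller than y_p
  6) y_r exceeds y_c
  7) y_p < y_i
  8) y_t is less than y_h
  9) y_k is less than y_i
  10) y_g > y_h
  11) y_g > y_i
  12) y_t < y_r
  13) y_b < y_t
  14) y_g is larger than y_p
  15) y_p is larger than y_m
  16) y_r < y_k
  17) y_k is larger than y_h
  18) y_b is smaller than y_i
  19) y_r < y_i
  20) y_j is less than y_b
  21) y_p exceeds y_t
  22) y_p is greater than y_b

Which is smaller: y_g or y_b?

The relevant relations are y_b < y_t; y_t < y_h; y_h < y_k; y_k < y_p; y_p < y_i; y_i < y_g.
Together: y_b < y_t < y_h < y_k < y_p < y_i < y_g.
So y_b < y_g; y_b is the smaller of the two.

y_b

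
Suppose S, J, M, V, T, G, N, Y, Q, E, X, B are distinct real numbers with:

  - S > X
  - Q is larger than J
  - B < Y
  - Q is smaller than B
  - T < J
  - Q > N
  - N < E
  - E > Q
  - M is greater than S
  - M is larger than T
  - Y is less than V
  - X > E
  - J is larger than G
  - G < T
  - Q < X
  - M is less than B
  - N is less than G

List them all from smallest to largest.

N < G < T < J < Q < E < X < S < M < B < Y < V

Nothing is placed below N, so it is least; from there N < G; G < T; T < J; J < Q; Q < E; E < X; X < S; S < M; M < B; B < Y; Y < V, each given directly.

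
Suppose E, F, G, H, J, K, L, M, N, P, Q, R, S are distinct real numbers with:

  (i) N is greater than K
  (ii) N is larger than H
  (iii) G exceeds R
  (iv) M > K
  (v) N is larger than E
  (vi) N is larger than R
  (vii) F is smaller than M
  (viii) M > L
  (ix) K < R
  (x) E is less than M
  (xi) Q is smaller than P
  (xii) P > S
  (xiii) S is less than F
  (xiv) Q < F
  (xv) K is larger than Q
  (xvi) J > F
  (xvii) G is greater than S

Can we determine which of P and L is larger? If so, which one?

undetermined

Following every chain through P: below P we get Q, S.
L is not reached, and no chain runs the other way from L to P.
So the given relations leave the order of P and L undetermined.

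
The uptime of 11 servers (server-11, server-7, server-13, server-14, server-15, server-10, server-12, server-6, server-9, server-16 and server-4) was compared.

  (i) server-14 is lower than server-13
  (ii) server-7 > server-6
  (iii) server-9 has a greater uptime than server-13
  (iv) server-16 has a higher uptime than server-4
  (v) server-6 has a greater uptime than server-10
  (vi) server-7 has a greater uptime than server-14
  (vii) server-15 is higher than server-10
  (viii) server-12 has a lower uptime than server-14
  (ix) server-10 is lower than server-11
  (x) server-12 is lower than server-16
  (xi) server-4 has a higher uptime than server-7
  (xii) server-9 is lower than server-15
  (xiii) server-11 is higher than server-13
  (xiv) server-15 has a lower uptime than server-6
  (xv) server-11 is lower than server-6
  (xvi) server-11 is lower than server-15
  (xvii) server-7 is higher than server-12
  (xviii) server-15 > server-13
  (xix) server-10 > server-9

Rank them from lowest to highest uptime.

Each adjacent pair is fixed by a given relation: server-12 < server-14; server-14 < server-13; server-13 < server-9; server-9 < server-10; server-10 < server-11; server-11 < server-15; server-15 < server-6; server-6 < server-7; server-7 < server-4; server-4 < server-16. Chaining them end to end gives the full order.

server-12 < server-14 < server-13 < server-9 < server-10 < server-11 < server-15 < server-6 < server-7 < server-4 < server-16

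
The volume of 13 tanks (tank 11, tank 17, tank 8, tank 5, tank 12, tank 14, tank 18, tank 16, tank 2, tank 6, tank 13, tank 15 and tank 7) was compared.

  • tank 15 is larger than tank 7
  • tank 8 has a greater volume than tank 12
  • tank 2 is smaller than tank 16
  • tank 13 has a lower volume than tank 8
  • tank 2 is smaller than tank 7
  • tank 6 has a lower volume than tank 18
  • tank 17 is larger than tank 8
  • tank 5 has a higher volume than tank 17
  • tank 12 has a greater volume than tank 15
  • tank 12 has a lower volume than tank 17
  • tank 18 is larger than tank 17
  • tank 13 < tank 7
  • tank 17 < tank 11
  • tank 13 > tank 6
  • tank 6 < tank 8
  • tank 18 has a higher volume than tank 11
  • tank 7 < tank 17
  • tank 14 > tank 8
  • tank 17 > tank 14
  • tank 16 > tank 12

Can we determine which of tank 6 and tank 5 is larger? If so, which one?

The relevant relations are tank 6 < tank 13; tank 13 < tank 7; tank 7 < tank 15; tank 15 < tank 12; tank 12 < tank 8; tank 8 < tank 14; tank 14 < tank 17; tank 17 < tank 5.
Together: tank 6 < tank 13 < tank 7 < tank 15 < tank 12 < tank 8 < tank 14 < tank 17 < tank 5.
So tank 5 is larger.

tank 5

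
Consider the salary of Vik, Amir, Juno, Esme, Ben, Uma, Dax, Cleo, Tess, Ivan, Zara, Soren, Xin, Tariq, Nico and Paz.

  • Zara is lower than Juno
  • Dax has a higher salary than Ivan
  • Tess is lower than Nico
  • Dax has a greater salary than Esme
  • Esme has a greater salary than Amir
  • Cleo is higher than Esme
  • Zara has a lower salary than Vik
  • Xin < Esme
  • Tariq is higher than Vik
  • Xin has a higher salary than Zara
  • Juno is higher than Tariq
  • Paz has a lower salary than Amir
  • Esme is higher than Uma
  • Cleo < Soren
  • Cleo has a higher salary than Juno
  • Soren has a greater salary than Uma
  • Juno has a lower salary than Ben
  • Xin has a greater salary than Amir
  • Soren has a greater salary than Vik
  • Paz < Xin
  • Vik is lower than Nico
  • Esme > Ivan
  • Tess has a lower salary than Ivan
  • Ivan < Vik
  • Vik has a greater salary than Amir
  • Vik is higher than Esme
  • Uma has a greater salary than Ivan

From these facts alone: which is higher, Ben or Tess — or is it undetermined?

Tess < Ivan and Ivan < Uma give Tess < Uma.
With Uma < Esme: Tess < Ivan < Uma < Esme.
Then Esme < Vik extends the chain to Vik.
Then Vik < Tariq extends the chain to Tariq.
With Tariq < Juno: Tess < Ivan < Uma < Esme < Vik < Tariq < Juno.
Then Juno < Ben extends the chain to Ben.
So Ben is higher.

Ben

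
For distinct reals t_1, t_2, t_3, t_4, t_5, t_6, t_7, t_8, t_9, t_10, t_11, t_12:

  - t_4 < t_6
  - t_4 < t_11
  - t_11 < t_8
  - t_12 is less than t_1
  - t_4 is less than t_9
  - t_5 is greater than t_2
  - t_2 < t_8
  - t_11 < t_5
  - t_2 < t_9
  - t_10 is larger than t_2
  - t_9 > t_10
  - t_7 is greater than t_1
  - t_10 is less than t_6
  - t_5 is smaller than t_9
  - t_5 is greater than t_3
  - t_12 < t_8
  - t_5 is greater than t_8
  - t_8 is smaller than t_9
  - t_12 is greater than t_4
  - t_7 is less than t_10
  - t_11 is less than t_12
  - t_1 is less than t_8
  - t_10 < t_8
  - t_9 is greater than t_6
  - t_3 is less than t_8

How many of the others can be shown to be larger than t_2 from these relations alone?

5

From t_2 the given relations immediately reach t_10, t_8, t_5, t_9.
From those, t_6 — 5 in total.
No other element is forced above t_2 by the given relations, so the count is 5.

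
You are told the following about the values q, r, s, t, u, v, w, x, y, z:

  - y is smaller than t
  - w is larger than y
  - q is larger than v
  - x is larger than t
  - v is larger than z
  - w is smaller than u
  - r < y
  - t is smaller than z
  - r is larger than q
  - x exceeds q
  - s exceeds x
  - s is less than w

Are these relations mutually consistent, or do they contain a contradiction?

inconsistent

We have q < r stated directly, yet also r < y < t < z < v < q by chaining the others — so r < q. Contradiction.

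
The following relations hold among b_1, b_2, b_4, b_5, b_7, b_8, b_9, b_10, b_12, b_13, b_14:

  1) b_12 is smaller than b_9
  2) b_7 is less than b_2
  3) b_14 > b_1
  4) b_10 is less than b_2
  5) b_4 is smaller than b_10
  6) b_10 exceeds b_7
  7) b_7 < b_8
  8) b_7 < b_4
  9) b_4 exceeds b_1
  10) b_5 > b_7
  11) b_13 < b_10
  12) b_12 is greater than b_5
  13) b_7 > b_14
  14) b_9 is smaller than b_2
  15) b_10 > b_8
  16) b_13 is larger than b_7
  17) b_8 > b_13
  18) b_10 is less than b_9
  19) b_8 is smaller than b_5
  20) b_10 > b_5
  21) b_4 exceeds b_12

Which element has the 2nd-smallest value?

b_14

Chaining the given pairs: b_1 < b_14 < b_7 < b_13 < b_8 < b_5 < b_12 < b_4 < b_10 < b_9 < b_2.
The 2nd smallest is b_14.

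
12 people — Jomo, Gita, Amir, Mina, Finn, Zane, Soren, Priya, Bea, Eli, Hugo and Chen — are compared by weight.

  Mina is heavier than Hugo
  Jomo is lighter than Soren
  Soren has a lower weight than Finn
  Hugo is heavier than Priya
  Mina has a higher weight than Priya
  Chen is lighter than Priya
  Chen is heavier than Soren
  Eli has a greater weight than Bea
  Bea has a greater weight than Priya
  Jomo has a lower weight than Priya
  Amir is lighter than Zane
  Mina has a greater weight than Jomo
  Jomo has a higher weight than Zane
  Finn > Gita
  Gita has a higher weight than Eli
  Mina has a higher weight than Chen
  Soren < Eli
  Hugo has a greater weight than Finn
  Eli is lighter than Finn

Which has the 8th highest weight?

Piecing the relations together gives one ordering: Amir < Zane < Jomo < Soren < Chen < Priya < Bea < Eli < Gita < Finn < Hugo < Mina.
Counting 8 from the largest end gives Chen.

Chen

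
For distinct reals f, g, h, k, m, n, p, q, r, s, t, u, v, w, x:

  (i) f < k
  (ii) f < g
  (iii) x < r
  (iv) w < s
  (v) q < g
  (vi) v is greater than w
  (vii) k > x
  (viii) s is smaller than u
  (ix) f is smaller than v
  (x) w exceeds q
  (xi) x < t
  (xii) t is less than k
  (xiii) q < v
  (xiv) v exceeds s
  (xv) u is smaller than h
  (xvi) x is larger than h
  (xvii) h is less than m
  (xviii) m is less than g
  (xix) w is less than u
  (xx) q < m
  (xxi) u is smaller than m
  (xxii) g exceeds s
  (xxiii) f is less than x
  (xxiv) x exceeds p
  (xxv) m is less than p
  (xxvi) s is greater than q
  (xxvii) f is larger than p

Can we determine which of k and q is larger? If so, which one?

k

The relevant relations are q < w; w < s; s < u; u < h; h < m; m < p; p < f; f < x; x < t; t < k.
Together: q < w < s < u < h < m < p < f < x < t < k.
So k is larger.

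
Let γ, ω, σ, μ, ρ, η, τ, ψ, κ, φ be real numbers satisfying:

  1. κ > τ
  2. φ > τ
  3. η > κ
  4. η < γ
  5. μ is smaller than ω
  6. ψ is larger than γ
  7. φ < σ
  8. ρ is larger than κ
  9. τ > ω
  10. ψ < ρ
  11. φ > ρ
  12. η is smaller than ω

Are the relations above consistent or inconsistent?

inconsistent

Chaining the given relations yields ω < τ < κ < η, so ω < η. But one relation states η < ω. These cannot both hold.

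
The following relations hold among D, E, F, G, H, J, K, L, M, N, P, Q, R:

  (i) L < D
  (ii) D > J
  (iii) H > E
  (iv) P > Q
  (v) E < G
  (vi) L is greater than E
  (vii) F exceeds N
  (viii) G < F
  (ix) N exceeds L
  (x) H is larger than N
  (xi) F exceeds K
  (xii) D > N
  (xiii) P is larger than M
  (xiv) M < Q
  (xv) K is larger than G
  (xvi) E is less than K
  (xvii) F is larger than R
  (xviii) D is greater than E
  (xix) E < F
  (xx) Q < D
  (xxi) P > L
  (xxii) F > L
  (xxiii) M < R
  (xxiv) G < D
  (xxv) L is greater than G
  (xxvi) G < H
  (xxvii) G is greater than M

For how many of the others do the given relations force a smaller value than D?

7

The elements the relations force below D are E, M, G, J, L, N, Q — no chain reaches any other.
That is 7.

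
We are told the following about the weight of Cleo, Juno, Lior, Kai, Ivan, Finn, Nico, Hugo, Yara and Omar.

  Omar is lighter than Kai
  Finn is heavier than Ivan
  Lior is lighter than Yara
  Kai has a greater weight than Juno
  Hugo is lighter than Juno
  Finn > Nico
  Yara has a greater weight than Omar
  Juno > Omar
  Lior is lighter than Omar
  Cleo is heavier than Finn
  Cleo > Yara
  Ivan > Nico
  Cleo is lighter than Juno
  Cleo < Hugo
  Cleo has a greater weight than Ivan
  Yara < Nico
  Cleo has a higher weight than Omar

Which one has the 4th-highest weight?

Chaining the given pairs: Lior < Omar < Yara < Nico < Ivan < Finn < Cleo < Hugo < Juno < Kai.
The 4th largest is Cleo.

Cleo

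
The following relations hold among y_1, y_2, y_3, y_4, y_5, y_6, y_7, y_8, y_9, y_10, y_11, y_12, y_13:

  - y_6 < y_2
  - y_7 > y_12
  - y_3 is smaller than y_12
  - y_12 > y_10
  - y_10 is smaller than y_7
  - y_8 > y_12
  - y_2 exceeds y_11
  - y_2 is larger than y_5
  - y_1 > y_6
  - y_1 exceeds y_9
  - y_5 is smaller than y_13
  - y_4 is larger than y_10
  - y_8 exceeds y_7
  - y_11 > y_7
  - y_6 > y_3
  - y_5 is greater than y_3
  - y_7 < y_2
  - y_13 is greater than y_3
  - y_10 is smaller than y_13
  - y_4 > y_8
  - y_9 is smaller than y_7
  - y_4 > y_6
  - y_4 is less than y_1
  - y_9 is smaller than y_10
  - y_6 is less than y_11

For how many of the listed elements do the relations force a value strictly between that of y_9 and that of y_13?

1

The relations place y_9 below y_13. An element lies strictly between them when it is forced above y_9 and also forced below y_13.
Above y_9: {y_10, y_12, y_7, y_8, y_11, y_4, y_1, y_2}. Below y_13: {y_3, y_10, y_5}.
Intersection: {y_10} — 1.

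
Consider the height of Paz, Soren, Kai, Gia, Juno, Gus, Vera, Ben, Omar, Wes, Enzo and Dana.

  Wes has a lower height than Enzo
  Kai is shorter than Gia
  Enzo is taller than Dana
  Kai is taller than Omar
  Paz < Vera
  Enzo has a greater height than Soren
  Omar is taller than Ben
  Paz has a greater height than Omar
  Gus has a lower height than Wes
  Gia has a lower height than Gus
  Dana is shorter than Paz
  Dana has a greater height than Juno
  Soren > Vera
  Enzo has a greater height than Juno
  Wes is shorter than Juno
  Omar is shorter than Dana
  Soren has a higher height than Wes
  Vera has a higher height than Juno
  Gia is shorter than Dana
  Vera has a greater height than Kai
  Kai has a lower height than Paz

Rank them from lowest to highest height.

Ben < Omar < Kai < Gia < Gus < Wes < Juno < Dana < Paz < Vera < Soren < Enzo

Each adjacent pair is fixed by a given relation: Ben < Omar; Omar < Kai; Kai < Gia; Gia < Gus; Gus < Wes; Wes < Juno; Juno < Dana; Dana < Paz; Paz < Vera; Vera < Soren; Soren < Enzo. Chaining them end to end gives the full order.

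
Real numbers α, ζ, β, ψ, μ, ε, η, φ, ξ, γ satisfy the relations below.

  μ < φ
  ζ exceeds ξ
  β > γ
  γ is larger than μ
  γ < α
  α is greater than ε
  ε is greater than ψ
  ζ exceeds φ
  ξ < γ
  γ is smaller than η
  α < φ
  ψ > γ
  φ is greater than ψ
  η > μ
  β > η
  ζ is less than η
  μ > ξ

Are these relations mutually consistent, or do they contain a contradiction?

consistent

The single ordering ξ < μ < γ < ψ < ε < α < φ < ζ < η < β satisfies every listed relation, so no contradiction arises.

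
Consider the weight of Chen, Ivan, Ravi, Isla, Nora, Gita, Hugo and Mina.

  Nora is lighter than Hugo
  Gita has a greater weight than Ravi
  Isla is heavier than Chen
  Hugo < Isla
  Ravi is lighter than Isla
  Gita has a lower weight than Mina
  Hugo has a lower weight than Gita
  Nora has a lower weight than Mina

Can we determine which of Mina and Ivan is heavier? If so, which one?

undetermined

Following every chain through Ivan: nothing is chained to Ivan.
Mina is not reached, and no chain runs the other way from Mina to Ivan.
So the given relations leave the order of Ivan and Mina undetermined.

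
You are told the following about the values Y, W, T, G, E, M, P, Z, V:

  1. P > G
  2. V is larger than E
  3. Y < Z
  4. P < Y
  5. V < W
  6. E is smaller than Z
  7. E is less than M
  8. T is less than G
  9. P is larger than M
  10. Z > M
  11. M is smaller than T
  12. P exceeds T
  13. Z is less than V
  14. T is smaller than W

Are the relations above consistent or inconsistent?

consistent

Every relation is compatible with E < M < T < G < P < Y < Z < V < W; the set is consistent.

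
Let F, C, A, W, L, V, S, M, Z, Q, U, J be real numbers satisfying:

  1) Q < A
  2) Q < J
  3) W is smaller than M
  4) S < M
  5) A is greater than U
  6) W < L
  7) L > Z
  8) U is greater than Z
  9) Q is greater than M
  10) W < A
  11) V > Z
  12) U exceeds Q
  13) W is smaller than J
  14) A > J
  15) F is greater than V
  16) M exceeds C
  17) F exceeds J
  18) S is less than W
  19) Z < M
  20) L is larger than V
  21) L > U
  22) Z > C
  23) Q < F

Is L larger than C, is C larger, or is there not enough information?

L

C < Z and Z < M give C < M.
Then M < Q extends the chain to Q.
Then Q < U extends the chain to U.
Then U < L extends the chain to L.
So L is larger.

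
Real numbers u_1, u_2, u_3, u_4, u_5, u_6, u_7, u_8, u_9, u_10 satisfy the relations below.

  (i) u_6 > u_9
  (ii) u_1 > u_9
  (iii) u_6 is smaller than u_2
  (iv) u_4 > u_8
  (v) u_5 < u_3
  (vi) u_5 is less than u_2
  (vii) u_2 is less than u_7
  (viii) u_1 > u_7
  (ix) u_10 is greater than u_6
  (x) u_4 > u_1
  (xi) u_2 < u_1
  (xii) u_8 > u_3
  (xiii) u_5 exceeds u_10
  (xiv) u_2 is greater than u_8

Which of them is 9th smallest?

u_1

Chaining the given pairs: u_9 < u_6 < u_10 < u_5 < u_3 < u_8 < u_2 < u_7 < u_1 < u_4.
The 9th smallest is u_1.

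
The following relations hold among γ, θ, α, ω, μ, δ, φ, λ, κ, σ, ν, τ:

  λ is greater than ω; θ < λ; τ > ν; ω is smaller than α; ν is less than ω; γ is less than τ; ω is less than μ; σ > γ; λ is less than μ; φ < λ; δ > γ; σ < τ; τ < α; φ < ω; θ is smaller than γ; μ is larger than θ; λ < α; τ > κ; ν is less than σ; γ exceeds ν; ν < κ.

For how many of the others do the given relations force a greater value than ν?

9

From ν the given relations immediately reach γ, κ, ω, σ, τ.
From those, λ, μ, δ, α — 9 in total.
No other element is forced above ν by the given relations, so the count is 9.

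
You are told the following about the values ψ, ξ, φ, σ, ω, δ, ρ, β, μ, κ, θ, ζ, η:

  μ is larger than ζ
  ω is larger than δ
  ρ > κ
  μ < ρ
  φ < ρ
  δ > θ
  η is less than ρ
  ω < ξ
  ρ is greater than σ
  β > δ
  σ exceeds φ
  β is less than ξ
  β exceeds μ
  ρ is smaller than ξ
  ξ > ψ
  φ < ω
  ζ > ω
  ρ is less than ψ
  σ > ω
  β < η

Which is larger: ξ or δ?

ξ

δ < ω and ω < ζ give δ < ζ.
Then ζ < μ extends the chain to μ.
With μ < β: δ < ω < ζ < μ < β.
Then β < η extends the chain to η.
Then η < ρ extends the chain to ρ.
Then ρ < ψ extends the chain to ψ.
With ψ < ξ: δ < ω < ζ < μ < β < η < ρ < ψ < ξ.
So δ < ξ; ξ is the larger of the two.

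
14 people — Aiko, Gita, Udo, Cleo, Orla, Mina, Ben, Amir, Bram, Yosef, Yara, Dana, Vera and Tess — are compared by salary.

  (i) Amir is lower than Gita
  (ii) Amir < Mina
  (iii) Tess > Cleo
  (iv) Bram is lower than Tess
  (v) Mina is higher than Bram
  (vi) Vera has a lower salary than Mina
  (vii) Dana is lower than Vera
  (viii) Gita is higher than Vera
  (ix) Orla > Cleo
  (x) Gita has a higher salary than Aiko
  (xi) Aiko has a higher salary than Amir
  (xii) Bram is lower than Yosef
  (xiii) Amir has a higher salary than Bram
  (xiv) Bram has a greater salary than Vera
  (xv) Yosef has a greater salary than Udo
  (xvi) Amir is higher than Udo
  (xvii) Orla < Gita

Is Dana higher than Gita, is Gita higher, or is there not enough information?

Gita

Dana < Vera and Vera < Bram give Dana < Bram.
With Bram < Amir: Dana < Vera < Bram < Amir.
With Amir < Aiko: Dana < Vera < Bram < Amir < Aiko.
With Aiko < Gita: Dana < Vera < Bram < Amir < Aiko < Gita.
So Gita is higher.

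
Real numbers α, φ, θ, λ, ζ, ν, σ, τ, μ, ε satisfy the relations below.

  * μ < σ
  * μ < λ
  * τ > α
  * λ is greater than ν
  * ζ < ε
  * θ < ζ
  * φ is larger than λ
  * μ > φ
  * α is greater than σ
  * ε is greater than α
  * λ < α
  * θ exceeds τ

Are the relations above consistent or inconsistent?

Chaining the given relations yields λ < φ < μ, so λ < μ. But one relation states μ < λ. These cannot both hold.

inconsistent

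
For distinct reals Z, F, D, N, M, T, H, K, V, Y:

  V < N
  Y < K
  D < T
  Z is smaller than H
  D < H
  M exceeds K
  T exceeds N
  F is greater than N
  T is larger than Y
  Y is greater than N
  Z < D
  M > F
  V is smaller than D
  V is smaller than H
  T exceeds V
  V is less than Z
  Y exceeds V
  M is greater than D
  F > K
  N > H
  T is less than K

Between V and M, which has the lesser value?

V < Z and Z < D give V < D.
With D < H: V < Z < D < H.
Then H < N extends the chain to N.
With N < Y: V < Z < D < H < N < Y.
With Y < T: V < Z < D < H < N < Y < T.
Then T < K extends the chain to K.
Then K < F extends the chain to F.
Then F < M extends the chain to M.
So V < M; V is the smaller of the two.

V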